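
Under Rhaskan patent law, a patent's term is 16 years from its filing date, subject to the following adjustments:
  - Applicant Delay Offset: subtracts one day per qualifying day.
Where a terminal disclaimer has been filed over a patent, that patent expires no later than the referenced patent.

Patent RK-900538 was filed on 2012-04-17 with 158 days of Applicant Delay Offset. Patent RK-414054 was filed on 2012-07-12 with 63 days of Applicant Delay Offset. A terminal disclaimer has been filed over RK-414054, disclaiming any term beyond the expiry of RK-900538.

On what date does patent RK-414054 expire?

November 11, 2027

Natural term of RK-414054:
  Base: filing + 16 years → 12 July 2028.
  Applicant Delay Offset: −63 days → 10 May 2028.
Expiry of referenced patent RK-900538:
  Base: filing + 16 years → 17 April 2028.
  Applicant Delay Offset: −158 days → 11 November 2027.
Terminal disclaimer: RK-414054 expires on the earlier of 10 May 2028 and 11 November 2027.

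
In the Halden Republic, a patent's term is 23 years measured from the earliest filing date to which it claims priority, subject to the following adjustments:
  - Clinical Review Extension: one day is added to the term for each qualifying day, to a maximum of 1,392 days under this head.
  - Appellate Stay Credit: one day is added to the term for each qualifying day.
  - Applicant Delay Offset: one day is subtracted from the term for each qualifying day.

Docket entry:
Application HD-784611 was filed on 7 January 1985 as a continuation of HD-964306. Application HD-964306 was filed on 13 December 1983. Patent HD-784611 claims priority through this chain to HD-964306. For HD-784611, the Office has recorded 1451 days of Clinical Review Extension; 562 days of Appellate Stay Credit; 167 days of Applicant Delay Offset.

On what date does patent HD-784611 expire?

Earliest priority filing: 13 December 1983.
Base term: 13 December 1983 + 23 years → 13 December 2006.
Clinical Review Extension: 1451 days claimed exceeds the 1392-day cap, so +1392 days → 5 October 2010.
Appellate Stay Credit: +562 days → 19 April 2012.
Applicant Delay Offset: −167 days → 4 November 2011.

2011-11-04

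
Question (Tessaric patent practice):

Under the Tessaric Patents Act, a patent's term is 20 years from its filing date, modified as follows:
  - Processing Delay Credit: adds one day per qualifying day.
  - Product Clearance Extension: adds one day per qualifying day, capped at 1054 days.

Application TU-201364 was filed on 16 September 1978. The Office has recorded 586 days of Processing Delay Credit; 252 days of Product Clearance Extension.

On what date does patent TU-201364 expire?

Base term: filing date + 20 years → 16 September 1998.
Processing Delay Credit: +586 days → 24 April 2000.
Product Clearance Extension: 252 days (within the 1054-day cap) → +252 days → 1 January 2001.

January 1, 2001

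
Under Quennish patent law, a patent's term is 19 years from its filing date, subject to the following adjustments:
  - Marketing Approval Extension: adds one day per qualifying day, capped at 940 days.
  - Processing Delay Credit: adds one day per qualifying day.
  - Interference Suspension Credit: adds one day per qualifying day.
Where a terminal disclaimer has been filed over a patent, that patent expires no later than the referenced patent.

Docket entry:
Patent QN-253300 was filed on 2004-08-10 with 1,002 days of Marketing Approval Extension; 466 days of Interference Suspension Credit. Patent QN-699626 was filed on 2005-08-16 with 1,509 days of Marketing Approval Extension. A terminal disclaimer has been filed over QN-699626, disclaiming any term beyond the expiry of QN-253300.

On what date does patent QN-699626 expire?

2027-03-14

Natural term of QN-699626:
  Base: filing + 19 years → 16 August 2024.
  Marketing Approval Extension: 1509 days claimed exceeds the 940-day cap, so +940 days → 14 March 2027.
Expiry of referenced patent QN-253300:
  Base: filing + 19 years → 10 August 2023.
  Marketing Approval Extension: 1002 days claimed exceeds the 940-day cap, so +940 days → 7 March 2026.
  Interference Suspension Credit: +466 days → 16 June 2027.
Terminal disclaimer: QN-699626 expires on the earlier of 14 March 2027 and 16 June 2027.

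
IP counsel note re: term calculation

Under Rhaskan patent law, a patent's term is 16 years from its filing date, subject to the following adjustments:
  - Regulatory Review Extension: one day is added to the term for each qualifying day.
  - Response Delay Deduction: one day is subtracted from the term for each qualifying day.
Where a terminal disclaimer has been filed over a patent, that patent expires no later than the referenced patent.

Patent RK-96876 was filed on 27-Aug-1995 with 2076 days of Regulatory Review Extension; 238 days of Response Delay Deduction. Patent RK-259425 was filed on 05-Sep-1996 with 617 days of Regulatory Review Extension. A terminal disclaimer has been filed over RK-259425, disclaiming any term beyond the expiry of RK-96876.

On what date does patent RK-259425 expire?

Natural term of RK-259425:
  Base: filing + 16 years → 5 September 2012.
  Regulatory Review Extension: +617 days → 15 May 2014.
Expiry of referenced patent RK-96876:
  Base: filing + 16 years → 27 August 2011.
  Regulatory Review Extension: +2076 days → 3 May 2017.
  Response Delay Deduction: −238 days → 7 September 2016.
Terminal disclaimer: RK-259425 expires on the earlier of 15 May 2014 and 7 September 2016.

2014-05-15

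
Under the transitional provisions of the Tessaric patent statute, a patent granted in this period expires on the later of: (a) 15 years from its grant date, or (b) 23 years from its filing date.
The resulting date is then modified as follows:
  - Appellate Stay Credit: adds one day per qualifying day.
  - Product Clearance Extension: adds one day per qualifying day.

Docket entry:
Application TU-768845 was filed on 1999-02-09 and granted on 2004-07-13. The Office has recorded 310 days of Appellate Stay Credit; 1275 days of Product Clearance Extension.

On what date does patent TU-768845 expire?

(a) grant + 15 years → 13 July 2019.
(b) filing + 23 years → 9 February 2022.
Later of the two: 9 February 2022.
Appellate Stay Credit: +310 days → 16 December 2022.
Product Clearance Extension: +1275 days → 13 June 2026.

June 13, 2026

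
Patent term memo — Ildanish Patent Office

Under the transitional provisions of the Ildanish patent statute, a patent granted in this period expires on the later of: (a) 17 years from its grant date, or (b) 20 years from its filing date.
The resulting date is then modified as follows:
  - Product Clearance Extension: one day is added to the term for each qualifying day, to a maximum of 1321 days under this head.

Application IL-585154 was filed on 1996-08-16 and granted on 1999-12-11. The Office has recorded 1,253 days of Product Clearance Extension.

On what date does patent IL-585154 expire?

May 17, 2020

(a) grant + 17 years → 11 December 2016.
(b) filing + 20 years → 16 August 2016.
Later of the two: 11 December 2016.
Product Clearance Extension: 1253 days (within the 1321-day cap) → +1253 days → 17 May 2020.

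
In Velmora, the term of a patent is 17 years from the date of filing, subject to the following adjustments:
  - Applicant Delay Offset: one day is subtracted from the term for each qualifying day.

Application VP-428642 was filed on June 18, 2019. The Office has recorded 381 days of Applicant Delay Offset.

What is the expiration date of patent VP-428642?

Base term: filing date + 17 years → 18 June 2036.
Applicant Delay Offset: −381 days → 3 June 2035.

June 3, 2035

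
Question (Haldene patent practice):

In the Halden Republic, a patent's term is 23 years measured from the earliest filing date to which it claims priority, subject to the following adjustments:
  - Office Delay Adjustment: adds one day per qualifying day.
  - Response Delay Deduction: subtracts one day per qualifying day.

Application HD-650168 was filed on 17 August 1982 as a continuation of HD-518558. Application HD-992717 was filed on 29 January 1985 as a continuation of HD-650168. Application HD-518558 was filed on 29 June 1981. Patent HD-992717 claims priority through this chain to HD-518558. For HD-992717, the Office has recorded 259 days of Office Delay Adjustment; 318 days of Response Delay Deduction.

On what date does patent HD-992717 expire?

May 1, 2004

Earliest priority filing: 29 June 1981.
Base term: 29 June 1981 + 23 years → 29 June 2004.
Office Delay Adjustment: +259 days → 15 March 2005.
Response Delay Deduction: −318 days → 1 May 2004.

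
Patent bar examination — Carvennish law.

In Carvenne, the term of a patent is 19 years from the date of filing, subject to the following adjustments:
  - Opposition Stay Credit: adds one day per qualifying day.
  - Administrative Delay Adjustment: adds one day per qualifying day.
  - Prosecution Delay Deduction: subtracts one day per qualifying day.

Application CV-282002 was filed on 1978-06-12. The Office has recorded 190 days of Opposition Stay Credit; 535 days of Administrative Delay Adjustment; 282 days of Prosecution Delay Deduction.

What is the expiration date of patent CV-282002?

Base term: filing date + 19 years → 12 June 1997.
Opposition Stay Credit: +190 days → 19 December 1997.
Administrative Delay Adjustment: +535 days → 7 June 1999.
Prosecution Delay Deduction: −282 days → 29 August 1998.

1998-08-29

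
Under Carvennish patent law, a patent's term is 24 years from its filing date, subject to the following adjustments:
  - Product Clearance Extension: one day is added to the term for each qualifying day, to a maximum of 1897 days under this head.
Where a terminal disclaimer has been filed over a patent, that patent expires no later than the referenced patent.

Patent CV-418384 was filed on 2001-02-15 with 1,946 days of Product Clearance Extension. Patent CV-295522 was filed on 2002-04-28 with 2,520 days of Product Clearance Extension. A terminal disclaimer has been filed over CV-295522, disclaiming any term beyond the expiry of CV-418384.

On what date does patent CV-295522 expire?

2030-04-27

Natural term of CV-295522:
  Base: filing + 24 years → 28 April 2026.
  Product Clearance Extension: 2520 days claimed exceeds the 1897-day cap, so +1897 days → 8 July 2031.
Expiry of referenced patent CV-418384:
  Base: filing + 24 years → 15 February 2025.
  Product Clearance Extension: 1946 days claimed exceeds the 1897-day cap, so +1897 days → 27 April 2030.
Terminal disclaimer: CV-295522 expires on the earlier of 8 July 2031 and 27 April 2030.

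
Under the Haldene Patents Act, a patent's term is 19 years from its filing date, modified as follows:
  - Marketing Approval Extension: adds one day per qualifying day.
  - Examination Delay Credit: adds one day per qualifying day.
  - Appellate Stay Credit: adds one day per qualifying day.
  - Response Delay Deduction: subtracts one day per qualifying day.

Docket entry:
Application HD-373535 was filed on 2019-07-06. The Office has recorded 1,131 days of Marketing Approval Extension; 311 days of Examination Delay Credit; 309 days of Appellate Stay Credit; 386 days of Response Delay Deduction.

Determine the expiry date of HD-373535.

2042-04-01

Base term: filing date + 19 years → 6 July 2038.
Marketing Approval Extension: +1131 days → 10 August 2041.
Examination Delay Credit: +311 days → 17 June 2042.
Appellate Stay Credit: +309 days → 22 April 2043.
Response Delay Deduction: −386 days → 1 April 2042.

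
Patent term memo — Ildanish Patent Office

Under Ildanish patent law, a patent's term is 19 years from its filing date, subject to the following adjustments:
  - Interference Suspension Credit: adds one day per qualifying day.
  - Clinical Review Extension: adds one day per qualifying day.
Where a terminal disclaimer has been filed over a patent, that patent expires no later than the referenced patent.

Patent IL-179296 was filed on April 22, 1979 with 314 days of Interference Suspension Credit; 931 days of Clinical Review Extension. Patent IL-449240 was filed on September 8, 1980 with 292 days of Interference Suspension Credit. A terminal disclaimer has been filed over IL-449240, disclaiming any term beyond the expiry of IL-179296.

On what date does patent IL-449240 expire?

Natural term of IL-449240:
  Base: filing + 19 years → 8 September 1999.
  Interference Suspension Credit: +292 days → 26 June 2000.
Expiry of referenced patent IL-179296:
  Base: filing + 19 years → 22 April 1998.
  Interference Suspension Credit: +314 days → 2 March 1999.
  Clinical Review Extension: +931 days → 18 September 2001.
Terminal disclaimer: IL-449240 expires on the earlier of 26 June 2000 and 18 September 2001.

2000-06-26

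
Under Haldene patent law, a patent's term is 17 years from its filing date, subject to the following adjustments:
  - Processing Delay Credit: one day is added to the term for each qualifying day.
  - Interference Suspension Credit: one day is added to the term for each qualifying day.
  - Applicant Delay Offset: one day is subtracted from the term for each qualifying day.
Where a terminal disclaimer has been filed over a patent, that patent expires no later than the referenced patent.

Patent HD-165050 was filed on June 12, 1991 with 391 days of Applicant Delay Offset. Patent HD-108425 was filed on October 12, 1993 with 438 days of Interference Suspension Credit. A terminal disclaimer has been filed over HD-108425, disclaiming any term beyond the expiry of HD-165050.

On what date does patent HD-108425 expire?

Natural term of HD-108425:
  Base: filing + 17 years → 12 October 2010.
  Interference Suspension Credit: +438 days → 24 December 2011.
Expiry of referenced patent HD-165050:
  Base: filing + 17 years → 12 June 2008.
  Applicant Delay Offset: −391 days → 18 May 2007.
Terminal disclaimer: HD-108425 expires on the earlier of 24 December 2011 and 18 May 2007.

2007-05-18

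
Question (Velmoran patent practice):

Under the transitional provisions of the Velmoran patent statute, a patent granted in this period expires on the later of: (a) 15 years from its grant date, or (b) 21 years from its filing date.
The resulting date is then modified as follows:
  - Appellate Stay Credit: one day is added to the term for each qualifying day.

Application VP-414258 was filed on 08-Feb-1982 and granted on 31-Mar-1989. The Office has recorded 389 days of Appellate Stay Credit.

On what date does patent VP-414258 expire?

2005-04-24

(a) grant + 15 years → 31 March 2004.
(b) filing + 21 years → 8 February 2003.
Later of the two: 31 March 2004.
Appellate Stay Credit: +389 days → 24 April 2005.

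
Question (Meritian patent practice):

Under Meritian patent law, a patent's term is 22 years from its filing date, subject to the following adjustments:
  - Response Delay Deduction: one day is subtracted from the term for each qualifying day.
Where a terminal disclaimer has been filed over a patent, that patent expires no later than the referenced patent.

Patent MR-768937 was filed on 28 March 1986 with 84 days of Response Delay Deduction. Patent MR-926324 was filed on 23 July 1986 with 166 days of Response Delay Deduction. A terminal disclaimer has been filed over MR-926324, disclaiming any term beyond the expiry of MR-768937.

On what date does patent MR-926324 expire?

January 4, 2008

Natural term of MR-926324:
  Base: filing + 22 years → 23 July 2008.
  Response Delay Deduction: −166 days → 8 February 2008.
Expiry of referenced patent MR-768937:
  Base: filing + 22 years → 28 March 2008.
  Response Delay Deduction: −84 days → 4 January 2008.
Terminal disclaimer: MR-926324 expires on the earlier of 8 February 2008 and 4 January 2008.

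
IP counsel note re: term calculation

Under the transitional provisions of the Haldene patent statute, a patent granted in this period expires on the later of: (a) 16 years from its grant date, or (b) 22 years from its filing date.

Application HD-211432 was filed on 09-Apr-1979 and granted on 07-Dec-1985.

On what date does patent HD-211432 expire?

(a) grant + 16 years → 7 December 2001.
(b) filing + 22 years → 9 April 2001.
Later of the two: 7 December 2001.

December 7, 2001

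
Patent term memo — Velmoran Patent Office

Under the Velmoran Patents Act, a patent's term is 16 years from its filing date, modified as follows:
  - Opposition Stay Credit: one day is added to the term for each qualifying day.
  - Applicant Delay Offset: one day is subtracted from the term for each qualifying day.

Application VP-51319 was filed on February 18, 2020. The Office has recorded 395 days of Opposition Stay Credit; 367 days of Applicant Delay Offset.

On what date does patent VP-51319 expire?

2036-03-17

Base term: filing date + 16 years → 18 February 2036.
Opposition Stay Credit: +395 days → 19 March 2037.
Applicant Delay Offset: −367 days → 17 March 2036.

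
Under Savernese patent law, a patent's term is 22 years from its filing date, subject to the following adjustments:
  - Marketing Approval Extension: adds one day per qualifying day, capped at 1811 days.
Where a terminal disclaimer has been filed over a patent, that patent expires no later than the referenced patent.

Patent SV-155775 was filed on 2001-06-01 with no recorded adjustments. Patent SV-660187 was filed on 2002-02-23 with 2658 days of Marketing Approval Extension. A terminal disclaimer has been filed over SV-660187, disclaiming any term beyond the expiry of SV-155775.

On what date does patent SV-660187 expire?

2023-06-01

Natural term of SV-660187:
  Base: filing + 22 years → 23 February 2024.
  Marketing Approval Extension: 2658 days claimed exceeds the 1811-day cap, so +1811 days → 7 February 2029.
Expiry of referenced patent SV-155775:
  Base: filing + 22 years → 1 June 2023.
Terminal disclaimer: SV-660187 expires on the earlier of 7 February 2029 and 1 June 2023.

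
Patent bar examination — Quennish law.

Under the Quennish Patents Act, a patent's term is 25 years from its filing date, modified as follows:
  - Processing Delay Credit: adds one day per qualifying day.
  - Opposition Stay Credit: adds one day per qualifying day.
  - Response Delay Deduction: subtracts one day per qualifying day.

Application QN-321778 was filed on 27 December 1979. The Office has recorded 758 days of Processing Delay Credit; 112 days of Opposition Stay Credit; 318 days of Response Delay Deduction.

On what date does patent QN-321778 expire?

Base term: filing date + 25 years → 27 December 2004.
Processing Delay Credit: +758 days → 24 January 2007.
Opposition Stay Credit: +112 days → 16 May 2007.
Response Delay Deduction: −318 days → 2 July 2006.

2006-07-02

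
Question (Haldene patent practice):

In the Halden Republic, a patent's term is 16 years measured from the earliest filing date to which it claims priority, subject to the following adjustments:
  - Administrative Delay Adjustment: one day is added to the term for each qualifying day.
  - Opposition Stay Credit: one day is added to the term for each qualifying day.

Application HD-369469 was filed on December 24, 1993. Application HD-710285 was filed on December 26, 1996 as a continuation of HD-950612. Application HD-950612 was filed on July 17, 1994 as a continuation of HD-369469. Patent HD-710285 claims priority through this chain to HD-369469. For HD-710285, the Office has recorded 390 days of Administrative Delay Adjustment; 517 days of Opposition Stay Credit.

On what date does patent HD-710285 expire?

Earliest priority filing: 24 December 1993.
Base term: 24 December 1993 + 16 years → 24 December 2009.
Administrative Delay Adjustment: +390 days → 18 January 2011.
Opposition Stay Credit: +517 days → 18 June 2012.

2012-06-18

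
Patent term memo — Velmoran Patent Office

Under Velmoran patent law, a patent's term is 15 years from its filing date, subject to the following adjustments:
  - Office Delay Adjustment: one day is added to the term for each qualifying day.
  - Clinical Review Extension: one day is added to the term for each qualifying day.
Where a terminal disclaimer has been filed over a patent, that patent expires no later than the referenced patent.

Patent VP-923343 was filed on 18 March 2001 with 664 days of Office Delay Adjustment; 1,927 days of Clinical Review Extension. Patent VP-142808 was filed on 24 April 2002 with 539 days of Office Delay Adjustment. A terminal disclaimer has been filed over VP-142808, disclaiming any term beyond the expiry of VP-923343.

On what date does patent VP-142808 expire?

October 15, 2018

Natural term of VP-142808:
  Base: filing + 15 years → 24 April 2017.
  Office Delay Adjustment: +539 days → 15 October 2018.
Expiry of referenced patent VP-923343:
  Base: filing + 15 years → 18 March 2016.
  Office Delay Adjustment: +664 days → 11 January 2018.
  Clinical Review Extension: +1927 days → 22 April 2023.
Terminal disclaimer: VP-142808 expires on the earlier of 15 October 2018 and 22 April 2023.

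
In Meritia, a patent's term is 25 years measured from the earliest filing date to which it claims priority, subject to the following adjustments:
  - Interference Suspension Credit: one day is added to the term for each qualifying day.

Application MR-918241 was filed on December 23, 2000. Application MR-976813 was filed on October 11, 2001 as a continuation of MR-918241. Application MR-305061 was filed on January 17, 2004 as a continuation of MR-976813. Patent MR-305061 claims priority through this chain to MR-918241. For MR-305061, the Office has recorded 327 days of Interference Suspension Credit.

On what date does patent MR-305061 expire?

Earliest priority filing: 23 December 2000.
Base term: 23 December 2000 + 25 years → 23 December 2025.
Interference Suspension Credit: +327 days → 15 November 2026.

2026-11-15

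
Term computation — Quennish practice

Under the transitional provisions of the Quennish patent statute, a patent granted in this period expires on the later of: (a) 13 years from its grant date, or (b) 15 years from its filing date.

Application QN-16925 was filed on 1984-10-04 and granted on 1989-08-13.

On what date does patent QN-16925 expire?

August 13, 2002

(a) grant + 13 years → 13 August 2002.
(b) filing + 15 years → 4 October 1999.
Later of the two: 13 August 2002.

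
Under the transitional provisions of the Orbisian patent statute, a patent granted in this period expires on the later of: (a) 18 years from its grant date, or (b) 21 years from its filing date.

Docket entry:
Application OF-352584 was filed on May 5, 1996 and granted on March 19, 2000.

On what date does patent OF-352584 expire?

(a) grant + 18 years → 19 March 2018.
(b) filing + 21 years → 5 May 2017.
Later of the two: 19 March 2018.

2018-03-19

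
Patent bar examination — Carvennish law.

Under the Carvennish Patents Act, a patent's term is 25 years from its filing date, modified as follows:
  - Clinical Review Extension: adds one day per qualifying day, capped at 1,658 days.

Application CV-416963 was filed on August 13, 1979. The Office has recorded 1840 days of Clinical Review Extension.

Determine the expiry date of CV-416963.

February 26, 2009

Base term: filing date + 25 years → 13 August 2004.
Clinical Review Extension: 1840 days claimed exceeds the 1658-day cap, so +1658 days → 26 February 2009.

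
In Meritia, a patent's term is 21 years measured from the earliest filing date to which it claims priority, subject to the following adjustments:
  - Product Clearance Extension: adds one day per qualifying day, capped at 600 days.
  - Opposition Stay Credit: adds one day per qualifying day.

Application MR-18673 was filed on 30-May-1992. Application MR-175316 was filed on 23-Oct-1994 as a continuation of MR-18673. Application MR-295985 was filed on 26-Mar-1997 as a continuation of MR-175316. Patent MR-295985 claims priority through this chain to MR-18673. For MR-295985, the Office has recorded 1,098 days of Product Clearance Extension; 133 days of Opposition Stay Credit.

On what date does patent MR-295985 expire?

Earliest priority filing: 30 May 1992.
Base term: 30 May 1992 + 21 years → 30 May 2013.
Product Clearance Extension: 1098 days claimed exceeds the 600-day cap, so +600 days → 20 January 2015.
Opposition Stay Credit: +133 days → 2 June 2015.

June 2, 2015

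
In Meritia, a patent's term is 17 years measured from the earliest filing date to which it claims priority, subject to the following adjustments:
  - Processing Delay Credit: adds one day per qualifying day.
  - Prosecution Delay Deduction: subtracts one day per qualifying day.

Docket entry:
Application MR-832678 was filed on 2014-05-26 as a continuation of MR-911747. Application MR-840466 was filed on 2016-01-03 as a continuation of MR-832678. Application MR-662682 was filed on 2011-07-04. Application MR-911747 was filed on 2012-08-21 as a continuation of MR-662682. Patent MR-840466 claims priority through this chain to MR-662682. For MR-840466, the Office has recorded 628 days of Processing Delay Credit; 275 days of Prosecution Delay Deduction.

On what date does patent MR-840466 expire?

Earliest priority filing: 4 July 2011.
Base term: 4 July 2011 + 17 years → 4 July 2028.
Processing Delay Credit: +628 days → 24 March 2030.
Prosecution Delay Deduction: −275 days → 22 June 2029.

2029-06-22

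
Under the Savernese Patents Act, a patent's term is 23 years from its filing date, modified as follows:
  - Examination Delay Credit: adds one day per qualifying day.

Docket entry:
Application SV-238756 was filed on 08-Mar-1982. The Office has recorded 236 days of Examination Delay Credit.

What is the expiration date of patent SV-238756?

October 30, 2005

Base term: filing date + 23 years → 8 March 2005.
Examination Delay Credit: +236 days → 30 October 2005.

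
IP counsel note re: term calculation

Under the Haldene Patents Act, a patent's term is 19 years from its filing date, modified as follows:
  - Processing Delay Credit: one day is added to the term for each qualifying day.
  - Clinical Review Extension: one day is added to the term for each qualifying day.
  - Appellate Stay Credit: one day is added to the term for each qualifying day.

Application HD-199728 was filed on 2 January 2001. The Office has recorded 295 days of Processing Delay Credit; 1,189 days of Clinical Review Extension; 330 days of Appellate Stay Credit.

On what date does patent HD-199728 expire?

December 20, 2024

Base term: filing date + 19 years → 2 January 2020.
Processing Delay Credit: +295 days → 23 October 2020.
Clinical Review Extension: +1189 days → 25 January 2024.
Appellate Stay Credit: +330 days → 20 December 2024.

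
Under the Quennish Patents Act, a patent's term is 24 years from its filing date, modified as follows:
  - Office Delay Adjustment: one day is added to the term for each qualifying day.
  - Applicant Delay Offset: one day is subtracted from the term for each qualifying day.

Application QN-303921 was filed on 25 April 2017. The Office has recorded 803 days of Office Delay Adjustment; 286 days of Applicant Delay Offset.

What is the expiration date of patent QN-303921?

Base term: filing date + 24 years → 25 April 2041.
Office Delay Adjustment: +803 days → 7 July 2043.
Applicant Delay Offset: −286 days → 24 September 2042.

2042-09-24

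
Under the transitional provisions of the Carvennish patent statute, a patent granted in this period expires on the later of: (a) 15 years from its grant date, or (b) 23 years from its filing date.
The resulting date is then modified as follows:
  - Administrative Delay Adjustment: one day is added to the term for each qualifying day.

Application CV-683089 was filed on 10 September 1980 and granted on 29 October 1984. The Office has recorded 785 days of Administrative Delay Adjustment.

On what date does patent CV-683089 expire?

November 3, 2005

(a) grant + 15 years → 29 October 1999.
(b) filing + 23 years → 10 September 2003.
Later of the two: 10 September 2003.
Administrative Delay Adjustment: +785 days → 3 November 2005.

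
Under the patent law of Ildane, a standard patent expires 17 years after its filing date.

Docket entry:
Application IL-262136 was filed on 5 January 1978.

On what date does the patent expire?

Filing date + 17 years → 5 January 1995.

1995-01-05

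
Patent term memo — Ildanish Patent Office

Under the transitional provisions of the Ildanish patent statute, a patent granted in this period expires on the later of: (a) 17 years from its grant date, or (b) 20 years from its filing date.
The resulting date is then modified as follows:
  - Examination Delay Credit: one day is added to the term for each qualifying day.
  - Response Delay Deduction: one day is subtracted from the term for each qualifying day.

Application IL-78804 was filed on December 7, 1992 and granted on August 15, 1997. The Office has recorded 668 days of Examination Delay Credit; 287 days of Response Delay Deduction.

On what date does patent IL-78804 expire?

(a) grant + 17 years → 15 August 2014.
(b) filing + 20 years → 7 December 2012.
Later of the two: 15 August 2014.
Examination Delay Credit: +668 days → 13 June 2016.
Response Delay Deduction: −287 days → 31 August 2015.

2015-08-31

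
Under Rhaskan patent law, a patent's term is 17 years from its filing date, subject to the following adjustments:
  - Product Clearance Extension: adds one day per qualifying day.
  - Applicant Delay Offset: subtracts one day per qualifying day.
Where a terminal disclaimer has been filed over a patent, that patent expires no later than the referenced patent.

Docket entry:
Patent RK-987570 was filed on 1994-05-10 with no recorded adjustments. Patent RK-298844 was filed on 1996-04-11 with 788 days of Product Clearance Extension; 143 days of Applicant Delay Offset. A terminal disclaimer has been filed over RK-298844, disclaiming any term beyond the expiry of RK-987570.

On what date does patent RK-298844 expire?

2011-05-10

Natural term of RK-298844:
  Base: filing + 17 years → 11 April 2013.
  Product Clearance Extension: +788 days → 8 June 2015.
  Applicant Delay Offset: −143 days → 16 January 2015.
Expiry of referenced patent RK-987570:
  Base: filing + 17 years → 10 May 2011.
Terminal disclaimer: RK-298844 expires on the earlier of 16 January 2015 and 10 May 2011.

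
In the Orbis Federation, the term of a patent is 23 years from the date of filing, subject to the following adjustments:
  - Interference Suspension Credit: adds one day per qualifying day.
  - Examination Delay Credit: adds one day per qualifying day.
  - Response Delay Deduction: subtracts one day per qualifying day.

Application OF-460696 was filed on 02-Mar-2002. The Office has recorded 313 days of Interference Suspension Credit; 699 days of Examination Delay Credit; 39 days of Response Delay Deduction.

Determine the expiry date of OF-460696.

2027-10-31

Base term: filing date + 23 years → 2 March 2025.
Interference Suspension Credit: +313 days → 9 January 2026.
Examination Delay Credit: +699 days → 9 December 2027.
Response Delay Deduction: −39 days → 31 October 2027.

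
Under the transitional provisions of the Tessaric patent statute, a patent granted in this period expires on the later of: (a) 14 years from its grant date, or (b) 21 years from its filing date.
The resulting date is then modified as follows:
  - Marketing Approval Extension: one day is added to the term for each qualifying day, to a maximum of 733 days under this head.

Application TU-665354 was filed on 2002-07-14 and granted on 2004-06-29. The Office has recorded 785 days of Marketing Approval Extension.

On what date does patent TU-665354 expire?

2025-07-16

(a) grant + 14 years → 29 June 2018.
(b) filing + 21 years → 14 July 2023.
Later of the two: 14 July 2023.
Marketing Approval Extension: 785 days claimed exceeds the 733-day cap, so +733 days → 16 July 2025.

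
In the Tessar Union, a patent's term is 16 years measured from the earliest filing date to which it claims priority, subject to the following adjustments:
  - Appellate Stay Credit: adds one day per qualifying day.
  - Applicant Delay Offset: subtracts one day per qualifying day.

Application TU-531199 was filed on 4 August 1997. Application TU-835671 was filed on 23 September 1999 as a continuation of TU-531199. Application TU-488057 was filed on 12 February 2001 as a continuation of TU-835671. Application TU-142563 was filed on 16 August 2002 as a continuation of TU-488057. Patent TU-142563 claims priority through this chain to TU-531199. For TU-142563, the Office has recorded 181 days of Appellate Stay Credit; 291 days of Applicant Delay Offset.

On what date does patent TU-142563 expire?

Earliest priority filing: 4 August 1997.
Base term: 4 August 1997 + 16 years → 4 August 2013.
Appellate Stay Credit: +181 days → 1 February 2014.
Applicant Delay Offset: −291 days → 16 April 2013.

2013-04-16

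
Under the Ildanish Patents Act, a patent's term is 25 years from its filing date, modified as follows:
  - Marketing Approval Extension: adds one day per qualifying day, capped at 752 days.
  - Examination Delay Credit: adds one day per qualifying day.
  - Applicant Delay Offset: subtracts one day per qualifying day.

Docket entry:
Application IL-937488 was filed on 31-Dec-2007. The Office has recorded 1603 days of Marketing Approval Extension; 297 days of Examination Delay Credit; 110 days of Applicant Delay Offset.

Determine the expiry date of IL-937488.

2035-07-28

Base term: filing date + 25 years → 31 December 2032.
Marketing Approval Extension: 1603 days claimed exceeds the 752-day cap, so +752 days → 22 January 2035.
Examination Delay Credit: +297 days → 15 November 2035.
Applicant Delay Offset: −110 days → 28 July 2035.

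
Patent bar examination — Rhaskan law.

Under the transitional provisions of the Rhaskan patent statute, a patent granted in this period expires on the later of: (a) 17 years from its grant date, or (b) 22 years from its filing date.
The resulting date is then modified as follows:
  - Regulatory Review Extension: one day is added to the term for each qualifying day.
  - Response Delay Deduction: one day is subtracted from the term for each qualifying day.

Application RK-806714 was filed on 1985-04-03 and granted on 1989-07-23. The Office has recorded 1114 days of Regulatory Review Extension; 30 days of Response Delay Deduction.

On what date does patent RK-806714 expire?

March 22, 2010

(a) grant + 17 years → 23 July 2006.
(b) filing + 22 years → 3 April 2007.
Later of the two: 3 April 2007.
Regulatory Review Extension: +1114 days → 21 April 2010.
Response Delay Deduction: −30 days → 22 March 2010.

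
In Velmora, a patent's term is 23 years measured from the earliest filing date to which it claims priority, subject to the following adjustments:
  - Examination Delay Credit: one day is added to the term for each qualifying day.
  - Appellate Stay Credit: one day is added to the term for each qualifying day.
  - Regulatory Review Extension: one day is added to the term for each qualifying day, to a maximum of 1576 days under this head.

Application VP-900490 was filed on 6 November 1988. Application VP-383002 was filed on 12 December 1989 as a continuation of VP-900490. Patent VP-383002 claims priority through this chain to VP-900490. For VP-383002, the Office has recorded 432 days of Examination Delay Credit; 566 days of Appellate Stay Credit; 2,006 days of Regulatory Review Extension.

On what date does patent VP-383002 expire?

November 23, 2018

Earliest priority filing: 6 November 1988.
Base term: 6 November 1988 + 23 years → 6 November 2011.
Examination Delay Credit: +432 days → 11 January 2013.
Appellate Stay Credit: +566 days → 31 July 2014.
Regulatory Review Extension: 2006 days claimed exceeds the 1576-day cap, so +1576 days → 23 November 2018.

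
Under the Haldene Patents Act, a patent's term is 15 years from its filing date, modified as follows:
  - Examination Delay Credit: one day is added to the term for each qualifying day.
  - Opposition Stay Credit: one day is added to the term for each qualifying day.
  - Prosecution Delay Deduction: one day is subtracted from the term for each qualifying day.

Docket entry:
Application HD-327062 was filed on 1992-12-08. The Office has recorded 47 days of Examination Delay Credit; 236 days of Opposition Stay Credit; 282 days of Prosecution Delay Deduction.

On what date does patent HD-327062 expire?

Base term: filing date + 15 years → 8 December 2007.
Examination Delay Credit: +47 days → 24 January 2008.
Opposition Stay Credit: +236 days → 16 September 2008.
Prosecution Delay Deduction: −282 days → 9 December 2007.

December 9, 2007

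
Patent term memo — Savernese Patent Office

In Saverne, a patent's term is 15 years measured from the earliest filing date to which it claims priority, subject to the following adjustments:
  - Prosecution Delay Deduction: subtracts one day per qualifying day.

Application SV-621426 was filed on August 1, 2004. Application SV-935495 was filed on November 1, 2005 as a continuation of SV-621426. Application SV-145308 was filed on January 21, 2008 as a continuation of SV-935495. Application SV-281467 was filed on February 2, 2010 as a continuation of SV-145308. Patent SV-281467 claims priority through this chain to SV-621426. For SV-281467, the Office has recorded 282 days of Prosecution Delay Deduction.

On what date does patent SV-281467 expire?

Earliest priority filing: 1 August 2004.
Base term: 1 August 2004 + 15 years → 1 August 2019.
Prosecution Delay Deduction: −282 days → 23 October 2018.

2018-10-23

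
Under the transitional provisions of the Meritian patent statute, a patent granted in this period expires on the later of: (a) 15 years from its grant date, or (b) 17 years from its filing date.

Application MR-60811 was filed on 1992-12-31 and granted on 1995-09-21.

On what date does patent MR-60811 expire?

(a) grant + 15 years → 21 September 2010.
(b) filing + 17 years → 31 December 2009.
Later of the two: 21 September 2010.

2010-09-21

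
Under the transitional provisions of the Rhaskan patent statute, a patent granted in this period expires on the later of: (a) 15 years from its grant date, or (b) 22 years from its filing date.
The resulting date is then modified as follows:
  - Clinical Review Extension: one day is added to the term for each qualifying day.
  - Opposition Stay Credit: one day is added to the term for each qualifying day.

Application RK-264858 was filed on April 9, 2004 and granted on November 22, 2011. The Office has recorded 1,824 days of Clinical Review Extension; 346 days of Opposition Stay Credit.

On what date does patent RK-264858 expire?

(a) grant + 15 years → 22 November 2026.
(b) filing + 22 years → 9 April 2026.
Later of the two: 22 November 2026.
Clinical Review Extension: +1824 days → 20 November 2031.
Opposition Stay Credit: +346 days → 31 October 2032.

2032-10-31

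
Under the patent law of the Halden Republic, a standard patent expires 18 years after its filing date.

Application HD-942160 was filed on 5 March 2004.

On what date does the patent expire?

Filing date + 18 years → 5 March 2022.

March 5, 2022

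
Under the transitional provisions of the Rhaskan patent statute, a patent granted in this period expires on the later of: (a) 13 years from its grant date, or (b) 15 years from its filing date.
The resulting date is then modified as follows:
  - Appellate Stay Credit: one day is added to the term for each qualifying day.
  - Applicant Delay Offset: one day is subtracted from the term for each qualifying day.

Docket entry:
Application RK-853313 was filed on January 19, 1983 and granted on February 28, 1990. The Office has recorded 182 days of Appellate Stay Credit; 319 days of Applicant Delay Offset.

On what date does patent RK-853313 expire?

October 14, 2002

(a) grant + 13 years → 28 February 2003.
(b) filing + 15 years → 19 January 1998.
Later of the two: 28 February 2003.
Appellate Stay Credit: +182 days → 29 August 2003.
Applicant Delay Offset: −319 days → 14 October 2002.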